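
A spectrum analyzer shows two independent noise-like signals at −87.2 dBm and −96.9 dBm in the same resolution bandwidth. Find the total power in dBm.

Convert to linear, add, convert back:
P₁ = 1.91×10⁻¹² W, P₂ = 2.04×10⁻¹³ W
P_tot = 2.11×10⁻¹² W → 10 log₁₀(P_tot / 10⁻³) = −86.8 dBm

−86.8 dBm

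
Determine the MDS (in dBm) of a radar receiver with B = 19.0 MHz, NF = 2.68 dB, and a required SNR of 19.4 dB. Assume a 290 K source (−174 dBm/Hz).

−79.1 dBm

Sensitivity = −174 + 10 log₁₀(B) + NF + SNR_min
= −174 + 72.79 + 2.68 + 19.4
= −79.13 dBm → −79.1 dBm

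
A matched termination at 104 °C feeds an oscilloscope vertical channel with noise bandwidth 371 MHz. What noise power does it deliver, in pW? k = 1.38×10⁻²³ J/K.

1.93 pW

T = 104 °C + 273.15 = 377.15 K
P_n = kTB = 1.38×10⁻²³ × 377.15 × 3.71×10⁸ = 1.93×10⁻¹² W = 1.93 pW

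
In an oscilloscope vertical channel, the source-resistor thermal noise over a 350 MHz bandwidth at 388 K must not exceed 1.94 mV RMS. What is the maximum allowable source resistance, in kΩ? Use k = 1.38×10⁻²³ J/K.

502 kΩ

Johnson–Nyquist: V_n = √(4kTRB) ⇒ R = V_n² / (4kTB)
4kTB = 4 × 1.38×10⁻²³ × 388 × 3.50×10⁸ = 7.50×10⁻¹²
R = (1.94×10⁻³)² / 7.50×10⁻¹² = 5.02×10⁵ Ω = 502 kΩ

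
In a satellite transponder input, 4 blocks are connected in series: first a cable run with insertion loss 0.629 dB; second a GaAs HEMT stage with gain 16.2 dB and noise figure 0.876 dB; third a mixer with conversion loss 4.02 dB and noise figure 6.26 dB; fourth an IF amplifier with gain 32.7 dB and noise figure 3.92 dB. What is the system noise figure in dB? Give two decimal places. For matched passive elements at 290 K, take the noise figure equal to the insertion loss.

2.06 dB

Convert to linear (a loss of L dB is a gain of −L dB): F_i = 10^(NF_i/10), G_i = 10^(G_i,dB/10)
  Stage 1: F_1 = 10^(0.629/10) = 1.156, G_1 = 10^(−0.629/10) = 0.8652
  Stage 2: F_2 = 10^(0.876/10) = 1.223, G_2 = 10^(16.2/10) = 41.69
  Stage 3: F_3 = 10^(6.26/10) = 4.227, G_3 = 10^(−4.02/10) = 0.3963
  Stage 4: F_4 = 10^(3.92/10) = 2.466, G_4 = 10^(32.7/10) = 1862
Friis cascade:
  F = 1.156 + (1.223 − 1)/0.8652 + (4.227 − 1)/36.07 + (2.466 − 1)/14.29 = 1.606
NF = 10 log₁₀(1.606) = 2.06 dB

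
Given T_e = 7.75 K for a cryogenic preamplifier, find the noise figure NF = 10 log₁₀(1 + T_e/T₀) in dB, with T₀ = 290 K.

0.115 dB

F = 1 + T_e/T₀ = 1 + 7.75/290 = 1.02672
NF = 10 log₁₀(1.02672) = 0.115 dB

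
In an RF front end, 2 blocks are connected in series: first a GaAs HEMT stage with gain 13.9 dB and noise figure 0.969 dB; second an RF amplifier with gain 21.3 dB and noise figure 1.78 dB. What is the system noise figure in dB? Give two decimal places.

1.04 dB

Convert to linear (a loss of L dB is a gain of −L dB): F_i = 10^(NF_i/10), G_i = 10^(G_i,dB/10)
  Stage 1: F_1 = 10^(0.969/10) = 1.250, G_1 = 10^(13.9/10) = 24.55
  Stage 2: F_2 = 10^(1.78/10) = 1.507, G_2 = 10^(21.3/10) = 134.9
Friis cascade:
  F = 1.250 + (1.507 − 1)/24.55 = 1.271
NF = 10 log₁₀(1.271) = 1.04 dB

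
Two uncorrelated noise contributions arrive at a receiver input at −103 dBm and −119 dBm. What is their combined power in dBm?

−102.9 dBm

Convert to linear, add, convert back:
P₁ = 5.01×10⁻¹⁴ W, P₂ = 1.26×10⁻¹⁵ W
P_tot = 5.14×10⁻¹⁴ W → 10 log₁₀(P_tot / 10⁻³) = −102.9 dBm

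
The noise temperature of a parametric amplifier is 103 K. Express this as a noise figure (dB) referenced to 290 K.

1.32 dB

F = 1 + T_e/T₀ = 1 + 103/290 = 1.35517
NF = 10 log₁₀(1.35517) = 1.32 dB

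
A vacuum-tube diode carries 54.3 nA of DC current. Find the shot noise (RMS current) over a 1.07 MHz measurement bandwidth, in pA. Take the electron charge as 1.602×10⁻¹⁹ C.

I_n = √(2qI·B)
2qI·B = 2 × 1.602×10⁻¹⁹ × 5.43×10⁻⁸ × 1.07×10⁶ = 1.86×10⁻²⁰ A²
I_n = √(1.86×10⁻²⁰) = 1.36×10⁻¹⁰ A = 136 pA

136 pA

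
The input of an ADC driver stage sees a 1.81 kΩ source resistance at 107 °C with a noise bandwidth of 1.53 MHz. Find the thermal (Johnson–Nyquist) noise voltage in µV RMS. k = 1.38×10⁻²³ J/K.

7.62 µV

T = 107 °C + 273.15 = 380.15 K
V_n = √(4kTRB)
4kTRB = 4 × 1.38×10⁻²³ × 380.15 × 1.81×10³ × 1.53×10⁶ = 5.81×10⁻¹¹ V²
V_n = √(5.81×10⁻¹¹) = 7.62×10⁻⁶ V = 7.62 µV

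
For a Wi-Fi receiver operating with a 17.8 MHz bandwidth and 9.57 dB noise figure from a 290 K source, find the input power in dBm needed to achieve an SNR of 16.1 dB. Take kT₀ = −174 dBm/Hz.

−75.8 dBm

Sensitivity = −174 + 10 log₁₀(B) + NF + SNR_min
= −174 + 72.5 + 9.57 + 16.1
= −75.83 dBm → −75.8 dBm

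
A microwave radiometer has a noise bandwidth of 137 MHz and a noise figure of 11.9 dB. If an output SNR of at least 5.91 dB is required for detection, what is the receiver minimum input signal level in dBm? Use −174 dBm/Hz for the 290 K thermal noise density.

−74.8 dBm

Sensitivity = −174 + 10 log₁₀(B) + NF + SNR_min
= −174 + 81.37 + 11.9 + 5.91
= −74.82 dBm → −74.8 dBm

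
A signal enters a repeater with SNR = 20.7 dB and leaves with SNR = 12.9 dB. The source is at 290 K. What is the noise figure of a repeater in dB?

NF (dB) = SNR_in(dB) − SNR_out(dB) when the source is at T₀
NF = 20.7 − 12.9 = 7.8 dB

7.8 dB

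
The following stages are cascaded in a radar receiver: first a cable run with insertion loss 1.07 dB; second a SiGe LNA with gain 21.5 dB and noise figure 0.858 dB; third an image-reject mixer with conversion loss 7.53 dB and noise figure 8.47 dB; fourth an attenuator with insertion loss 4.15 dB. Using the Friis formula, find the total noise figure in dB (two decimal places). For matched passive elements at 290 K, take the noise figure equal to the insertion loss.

2.29 dB

Convert to linear (a loss of L dB is a gain of −L dB): F_i = 10^(NF_i/10), G_i = 10^(G_i,dB/10)
  Stage 1: F_1 = 10^(1.07/10) = 1.279, G_1 = 10^(−1.07/10) = 0.7816
  Stage 2: F_2 = 10^(0.858/10) = 1.218, G_2 = 10^(21.5/10) = 141.3
  Stage 3: F_3 = 10^(8.47/10) = 7.031, G_3 = 10^(−7.53/10) = 0.1766
  Stage 4: F_4 = 10^(4.15/10) = 2.600, G_4 = 10^(−4.15/10) = 0.3846
Friis cascade:
  F = 1.279 + (1.218 − 1)/0.7816 + (7.031 − 1)/110.4 + (2.600 − 1)/19.50 = 1.696
NF = 10 log₁₀(1.696) = 2.29 dB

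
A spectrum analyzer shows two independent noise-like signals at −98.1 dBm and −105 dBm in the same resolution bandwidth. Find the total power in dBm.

−97.3 dBm

Convert to linear, add, convert back:
P₁ = 1.55×10⁻¹³ W, P₂ = 3.16×10⁻¹⁴ W
P_tot = 1.87×10⁻¹³ W → 10 log₁₀(P_tot / 10⁻³) = −97.3 dBm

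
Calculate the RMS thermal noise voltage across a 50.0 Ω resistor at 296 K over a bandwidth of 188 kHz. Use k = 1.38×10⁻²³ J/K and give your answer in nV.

392 nV

V_n = √(4kTRB)
4kTRB = 4 × 1.38×10⁻²³ × 296 × 5.00×10¹ × 1.88×10⁵ = 1.54×10⁻¹³ V²
V_n = √(1.54×10⁻¹³) = 3.92×10⁻⁷ V = 392 nV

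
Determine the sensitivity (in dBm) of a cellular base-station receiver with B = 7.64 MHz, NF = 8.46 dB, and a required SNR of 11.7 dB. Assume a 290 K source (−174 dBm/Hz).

−85.0 dBm

Sensitivity = −174 + 10 log₁₀(B) + NF + SNR_min
= −174 + 68.83 + 8.46 + 11.7
= −85.01 dBm → −85.0 dBm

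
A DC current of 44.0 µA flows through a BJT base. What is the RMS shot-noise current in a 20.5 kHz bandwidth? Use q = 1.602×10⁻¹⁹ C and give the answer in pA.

538 pA

I_n = √(2qI·B)
2qI·B = 2 × 1.602×10⁻¹⁹ × 4.40×10⁻⁵ × 2.05×10⁴ = 2.89×10⁻¹⁹ A²
I_n = √(2.89×10⁻¹⁹) = 5.38×10⁻¹⁰ A = 538 pA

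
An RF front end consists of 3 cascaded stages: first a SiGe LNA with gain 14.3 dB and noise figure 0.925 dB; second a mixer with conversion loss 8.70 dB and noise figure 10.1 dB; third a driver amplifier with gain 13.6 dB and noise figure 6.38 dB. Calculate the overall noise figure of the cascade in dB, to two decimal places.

3.98 dB

Convert to linear (a loss of L dB is a gain of −L dB): F_i = 10^(NF_i/10), G_i = 10^(G_i,dB/10)
  Stage 1: F_1 = 10^(0.925/10) = 1.237, G_1 = 10^(14.3/10) = 26.92
  Stage 2: F_2 = 10^(10.1/10) = 10.23, G_2 = 10^(−8.70/10) = 0.1349
  Stage 3: F_3 = 10^(6.38/10) = 4.345, G_3 = 10^(13.6/10) = 22.91
Friis cascade:
  F = 1.237 + (10.23 − 1)/26.92 + (4.345 − 1)/3.631 = 2.502
NF = 10 log₁₀(2.502) = 3.98 dB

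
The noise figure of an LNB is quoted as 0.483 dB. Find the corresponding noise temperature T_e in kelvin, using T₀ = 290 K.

34.1 K

F = 10^(0.483/10) = 1.11764
T_e = (F − 1)·T₀ = (1.11764 − 1) × 290 = 34.1 K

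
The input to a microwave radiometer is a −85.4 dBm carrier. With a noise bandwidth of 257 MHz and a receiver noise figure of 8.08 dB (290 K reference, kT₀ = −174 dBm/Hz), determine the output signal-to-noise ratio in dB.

−3.6 dB

Noise floor: N = −174 + 10 log₁₀(B) + NF
10 log₁₀(2.57×10⁸) = 84.1 dB
N = −174 + 84.1 + 8.08 = −81.82 dBm
SNR = P_sig − N = −85.4 − (−81.82) = −3.58 dB → −3.6 dB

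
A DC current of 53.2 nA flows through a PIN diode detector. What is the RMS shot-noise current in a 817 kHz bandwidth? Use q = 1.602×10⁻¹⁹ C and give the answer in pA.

I_n = √(2qI·B)
2qI·B = 2 × 1.602×10⁻¹⁹ × 5.32×10⁻⁸ × 8.17×10⁵ = 1.39×10⁻²⁰ A²
I_n = √(1.39×10⁻²⁰) = 1.18×10⁻¹⁰ A = 118 pA

118 pA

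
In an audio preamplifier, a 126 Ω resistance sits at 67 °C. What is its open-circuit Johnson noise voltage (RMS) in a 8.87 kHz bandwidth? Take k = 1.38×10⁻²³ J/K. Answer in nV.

T = 67 °C + 273.15 = 340.15 K
V_n = √(4kTRB)
4kTRB = 4 × 1.38×10⁻²³ × 340.15 × 1.26×10² × 8.87×10³ = 2.10×10⁻¹⁴ V²
V_n = √(2.10×10⁻¹⁴) = 1.45×10⁻⁷ V = 145 nV

145 nV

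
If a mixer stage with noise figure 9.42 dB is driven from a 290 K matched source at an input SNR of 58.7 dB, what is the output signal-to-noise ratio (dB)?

49.28 dB

By definition F = SNR_in/SNR_out, so in dB: SNR_out = SNR_in − NF
SNR_out = 58.7 − 9.42 = 49.28 dB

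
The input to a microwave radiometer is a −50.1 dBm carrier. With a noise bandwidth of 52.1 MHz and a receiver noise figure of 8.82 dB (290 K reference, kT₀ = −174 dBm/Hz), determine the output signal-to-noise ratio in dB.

37.9 dB

Noise floor: N = −174 + 10 log₁₀(B) + NF
10 log₁₀(5.21×10⁷) = 77.17 dB
N = −174 + 77.17 + 8.82 = −88.01 dBm
SNR = P_sig − N = −50.1 − (−88.01) = 37.91 dB → 37.9 dB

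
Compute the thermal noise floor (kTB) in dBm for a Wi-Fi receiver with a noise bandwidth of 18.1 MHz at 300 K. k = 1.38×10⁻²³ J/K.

P_n = kTB = 1.38×10⁻²³ × 300 × 1.81×10⁷ = 7.49×10⁻¹⁴ W
In dBm: 10 log₁₀(7.49×10⁻¹⁴ / 10⁻³) = −101.3 dBm

−101.3 dBm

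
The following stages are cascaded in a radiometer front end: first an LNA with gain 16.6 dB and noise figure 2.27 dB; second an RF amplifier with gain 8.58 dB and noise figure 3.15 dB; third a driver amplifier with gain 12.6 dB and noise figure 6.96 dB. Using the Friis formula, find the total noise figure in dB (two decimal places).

2.36 dB

Convert to linear (a loss of L dB is a gain of −L dB): F_i = 10^(NF_i/10), G_i = 10^(G_i,dB/10)
  Stage 1: F_1 = 10^(2.27/10) = 1.687, G_1 = 10^(16.6/10) = 45.71
  Stage 2: F_2 = 10^(3.15/10) = 2.065, G_2 = 10^(8.58/10) = 7.211
  Stage 3: F_3 = 10^(6.96/10) = 4.966, G_3 = 10^(12.6/10) = 18.20
Friis cascade:
  F = 1.687 + (2.065 − 1)/45.71 + (4.966 − 1)/329.6 = 1.722
NF = 10 log₁₀(1.722) = 2.36 dB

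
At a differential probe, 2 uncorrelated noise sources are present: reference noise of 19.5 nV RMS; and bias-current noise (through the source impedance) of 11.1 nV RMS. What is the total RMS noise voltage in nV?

22.4 nV

Uncorrelated sources add in power (mean-square): V_tot = √(ΣV_i²)
V_tot = √[(1.95×10⁻⁸)² + (1.11×10⁻⁸)²] = 2.24×10⁻⁸ V = 22.4 nV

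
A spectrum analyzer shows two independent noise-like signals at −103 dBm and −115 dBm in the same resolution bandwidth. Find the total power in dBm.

−102.7 dBm

Convert to linear, add, convert back:
P₁ = 5.01×10⁻¹⁴ W, P₂ = 3.16×10⁻¹⁵ W
P_tot = 5.33×10⁻¹⁴ W → 10 log₁₀(P_tot / 10⁻³) = −102.7 dBm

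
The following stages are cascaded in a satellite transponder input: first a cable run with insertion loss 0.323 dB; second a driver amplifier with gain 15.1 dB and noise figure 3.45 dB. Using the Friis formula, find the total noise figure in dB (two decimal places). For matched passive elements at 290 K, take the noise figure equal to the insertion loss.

3.77 dB

Convert to linear (a loss of L dB is a gain of −L dB): F_i = 10^(NF_i/10), G_i = 10^(G_i,dB/10)
  Stage 1: F_1 = 10^(0.323/10) = 1.077, G_1 = 10^(−0.323/10) = 0.9283
  Stage 2: F_2 = 10^(3.45/10) = 2.213, G_2 = 10^(15.1/10) = 32.36
Friis cascade:
  F = 1.077 + (2.213 − 1)/0.9283 = 2.384
NF = 10 log₁₀(2.384) = 3.77 dB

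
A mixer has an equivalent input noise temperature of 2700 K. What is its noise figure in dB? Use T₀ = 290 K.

10.13 dB

F = 1 + T_e/T₀ = 1 + 2700/290 = 10.3103
NF = 10 log₁₀(10.3103) = 10.13 dB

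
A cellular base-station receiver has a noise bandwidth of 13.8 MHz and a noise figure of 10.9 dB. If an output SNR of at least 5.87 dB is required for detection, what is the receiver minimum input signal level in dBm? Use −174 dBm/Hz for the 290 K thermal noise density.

−85.8 dBm

Sensitivity = −174 + 10 log₁₀(B) + NF + SNR_min
= −174 + 71.4 + 10.9 + 5.87
= −85.83 dBm → −85.8 dBm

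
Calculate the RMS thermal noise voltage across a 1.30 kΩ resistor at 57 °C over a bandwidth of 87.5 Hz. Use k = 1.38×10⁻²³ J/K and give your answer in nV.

45.5 nV

T = 57 °C + 273.15 = 330.15 K
V_n = √(4kTRB)
4kTRB = 4 × 1.38×10⁻²³ × 330.15 × 1.30×10³ × 8.75×10¹ = 2.07×10⁻¹⁵ V²
V_n = √(2.07×10⁻¹⁵) = 4.55×10⁻⁸ V = 45.5 nV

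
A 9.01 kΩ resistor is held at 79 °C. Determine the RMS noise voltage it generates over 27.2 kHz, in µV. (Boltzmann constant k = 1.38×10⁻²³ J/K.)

T = 79 °C + 273.15 = 352.15 K
V_n = √(4kTRB)
4kTRB = 4 × 1.38×10⁻²³ × 352.15 × 9.01×10³ × 2.72×10⁴ = 4.76×10⁻¹² V²
V_n = √(4.76×10⁻¹²) = 2.18×10⁻⁶ V = 2.18 µV

2.18 µV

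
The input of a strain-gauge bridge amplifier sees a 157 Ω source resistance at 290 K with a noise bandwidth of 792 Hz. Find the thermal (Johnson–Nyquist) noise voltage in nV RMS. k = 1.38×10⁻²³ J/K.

44.6 nV

V_n = √(4kTRB)
4kTRB = 4 × 1.38×10⁻²³ × 290 × 1.57×10² × 7.92×10² = 1.99×10⁻¹⁵ V²
V_n = √(1.99×10⁻¹⁵) = 4.46×10⁻⁸ V = 44.6 nV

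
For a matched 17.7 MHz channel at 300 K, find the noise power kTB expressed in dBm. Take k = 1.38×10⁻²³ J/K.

−101.4 dBm

P_n = kTB = 1.38×10⁻²³ × 300 × 1.77×10⁷ = 7.33×10⁻¹⁴ W
In dBm: 10 log₁₀(7.33×10⁻¹⁴ / 10⁻³) = −101.4 dBm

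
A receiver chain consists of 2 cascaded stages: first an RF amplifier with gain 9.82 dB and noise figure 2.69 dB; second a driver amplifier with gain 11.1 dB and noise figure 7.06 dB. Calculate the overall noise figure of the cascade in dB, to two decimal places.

3.59 dB

Convert to linear (a loss of L dB is a gain of −L dB): F_i = 10^(NF_i/10), G_i = 10^(G_i,dB/10)
  Stage 1: F_1 = 10^(2.69/10) = 1.858, G_1 = 10^(9.82/10) = 9.594
  Stage 2: F_2 = 10^(7.06/10) = 5.082, G_2 = 10^(11.1/10) = 12.88
Friis cascade:
  F = 1.858 + (5.082 − 1)/9.594 = 2.283
NF = 10 log₁₀(2.283) = 3.59 dB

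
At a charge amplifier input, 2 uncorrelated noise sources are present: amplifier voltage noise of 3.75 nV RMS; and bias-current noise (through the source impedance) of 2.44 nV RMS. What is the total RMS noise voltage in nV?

4.47 nV

Uncorrelated sources add in power (mean-square): V_tot = √(ΣV_i²)
V_tot = √[(3.75×10⁻⁹)² + (2.44×10⁻⁹)²] = 4.47×10⁻⁹ V = 4.47 nV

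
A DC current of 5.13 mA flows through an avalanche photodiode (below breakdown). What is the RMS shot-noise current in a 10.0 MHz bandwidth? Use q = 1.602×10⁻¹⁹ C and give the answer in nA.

I_n = √(2qI·B)
2qI·B = 2 × 1.602×10⁻¹⁹ × 5.13×10⁻³ × 1.00×10⁷ = 1.64×10⁻¹⁴ A²
I_n = √(1.64×10⁻¹⁴) = 1.28×10⁻⁷ A = 128 nA

128 nA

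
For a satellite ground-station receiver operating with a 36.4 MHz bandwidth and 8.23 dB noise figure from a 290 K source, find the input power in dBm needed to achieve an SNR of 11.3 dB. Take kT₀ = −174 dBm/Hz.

−78.9 dBm

Sensitivity = −174 + 10 log₁₀(B) + NF + SNR_min
= −174 + 75.61 + 8.23 + 11.3
= −78.86 dBm → −78.9 dBm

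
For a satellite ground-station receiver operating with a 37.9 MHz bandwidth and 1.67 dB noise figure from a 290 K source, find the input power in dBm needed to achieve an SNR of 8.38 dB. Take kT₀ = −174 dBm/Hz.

−88.2 dBm

Sensitivity = −174 + 10 log₁₀(B) + NF + SNR_min
= −174 + 75.79 + 1.67 + 8.38
= −88.16 dBm → −88.2 dBm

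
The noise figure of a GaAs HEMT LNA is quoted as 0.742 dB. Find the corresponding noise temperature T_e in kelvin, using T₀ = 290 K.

F = 10^(0.742/10) = 1.18631
T_e = (F − 1)·T₀ = (1.18631 − 1) × 290 = 54.0 K

54.0 K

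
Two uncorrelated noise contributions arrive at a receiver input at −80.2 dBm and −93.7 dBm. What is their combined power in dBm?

−80.0 dBm

Convert to linear, add, convert back:
P₁ = 9.55×10⁻¹² W, P₂ = 4.27×10⁻¹³ W
P_tot = 9.98×10⁻¹² W → 10 log₁₀(P_tot / 10⁻³) = −80.0 dBm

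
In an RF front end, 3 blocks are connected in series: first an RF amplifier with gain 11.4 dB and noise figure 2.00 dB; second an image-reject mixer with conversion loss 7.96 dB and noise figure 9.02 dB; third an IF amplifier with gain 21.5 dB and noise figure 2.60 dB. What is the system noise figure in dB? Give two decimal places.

Convert to linear (a loss of L dB is a gain of −L dB): F_i = 10^(NF_i/10), G_i = 10^(G_i,dB/10)
  Stage 1: F_1 = 10^(2.00/10) = 1.585, G_1 = 10^(11.4/10) = 13.80
  Stage 2: F_2 = 10^(9.02/10) = 7.980, G_2 = 10^(−7.96/10) = 0.1600
  Stage 3: F_3 = 10^(2.60/10) = 1.820, G_3 = 10^(21.5/10) = 141.3
Friis cascade:
  F = 1.585 + (7.980 − 1)/13.80 + (1.820 − 1)/2.208 = 2.462
NF = 10 log₁₀(2.462) = 3.91 dB

3.91 dB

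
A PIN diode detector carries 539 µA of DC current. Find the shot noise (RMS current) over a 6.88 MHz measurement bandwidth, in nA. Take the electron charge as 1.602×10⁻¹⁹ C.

34.5 nA

I_n = √(2qI·B)
2qI·B = 2 × 1.602×10⁻¹⁹ × 5.39×10⁻⁴ × 6.88×10⁶ = 1.19×10⁻¹⁵ A²
I_n = √(1.19×10⁻¹⁵) = 3.45×10⁻⁸ A = 34.5 nA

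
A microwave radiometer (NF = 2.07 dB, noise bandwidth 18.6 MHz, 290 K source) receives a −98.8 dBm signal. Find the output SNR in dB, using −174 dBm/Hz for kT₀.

0.4 dB

Noise floor: N = −174 + 10 log₁₀(B) + NF
10 log₁₀(1.86×10⁷) = 72.7 dB
N = −174 + 72.7 + 2.07 = −99.23 dBm
SNR = P_sig − N = −98.8 − (−99.23) = 0.43 dB → 0.4 dB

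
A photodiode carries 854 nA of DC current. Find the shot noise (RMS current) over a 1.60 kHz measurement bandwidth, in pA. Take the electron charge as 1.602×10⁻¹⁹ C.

I_n = √(2qI·B)
2qI·B = 2 × 1.602×10⁻¹⁹ × 8.54×10⁻⁷ × 1.60×10³ = 4.38×10⁻²² A²
I_n = √(4.38×10⁻²²) = 2.09×10⁻¹¹ A = 20.9 pA

20.9 pA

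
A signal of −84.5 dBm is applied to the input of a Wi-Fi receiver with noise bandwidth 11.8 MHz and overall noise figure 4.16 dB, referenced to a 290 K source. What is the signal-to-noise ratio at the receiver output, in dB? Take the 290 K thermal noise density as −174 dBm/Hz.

14.6 dB

Noise floor: N = −174 + 10 log₁₀(B) + NF
10 log₁₀(1.18×10⁷) = 70.72 dB
N = −174 + 70.72 + 4.16 = −99.12 dBm
SNR = P_sig − N = −84.5 − (−99.12) = 14.62 dB → 14.6 dB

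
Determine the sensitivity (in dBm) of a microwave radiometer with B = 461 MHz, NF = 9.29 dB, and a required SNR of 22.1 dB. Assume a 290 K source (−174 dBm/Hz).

Sensitivity = −174 + 10 log₁₀(B) + NF + SNR_min
= −174 + 86.64 + 9.29 + 22.1
= −55.97 dBm → −56.0 dBm

−56.0 dBm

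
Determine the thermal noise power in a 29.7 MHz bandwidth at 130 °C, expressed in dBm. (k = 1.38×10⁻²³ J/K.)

−97.8 dBm

T = 130 °C + 273.15 = 403.15 K
P_n = kTB = 1.38×10⁻²³ × 403.15 × 2.97×10⁷ = 1.65×10⁻¹³ W
In dBm: 10 log₁₀(1.65×10⁻¹³ / 10⁻³) = −97.8 dBm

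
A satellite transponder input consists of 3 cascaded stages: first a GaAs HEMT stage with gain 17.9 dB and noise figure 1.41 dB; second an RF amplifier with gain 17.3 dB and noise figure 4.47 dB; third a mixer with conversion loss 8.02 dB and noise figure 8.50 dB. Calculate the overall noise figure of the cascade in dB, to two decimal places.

Convert to linear (a loss of L dB is a gain of −L dB): F_i = 10^(NF_i/10), G_i = 10^(G_i,dB/10)
  Stage 1: F_1 = 10^(1.41/10) = 1.384, G_1 = 10^(17.9/10) = 61.66
  Stage 2: F_2 = 10^(4.47/10) = 2.799, G_2 = 10^(17.3/10) = 53.70
  Stage 3: F_3 = 10^(8.50/10) = 7.079, G_3 = 10^(−8.02/10) = 0.1578
Friis cascade:
  F = 1.384 + (2.799 − 1)/61.66 + (7.079 − 1)/3311 = 1.415
NF = 10 log₁₀(1.415) = 1.51 dB

1.51 dB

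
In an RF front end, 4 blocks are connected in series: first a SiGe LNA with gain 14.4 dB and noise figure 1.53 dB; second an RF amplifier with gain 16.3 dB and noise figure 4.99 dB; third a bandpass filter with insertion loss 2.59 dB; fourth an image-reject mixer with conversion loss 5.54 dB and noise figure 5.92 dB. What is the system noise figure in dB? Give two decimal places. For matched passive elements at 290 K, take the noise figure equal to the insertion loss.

Convert to linear (a loss of L dB is a gain of −L dB): F_i = 10^(NF_i/10), G_i = 10^(G_i,dB/10)
  Stage 1: F_1 = 10^(1.53/10) = 1.422, G_1 = 10^(14.4/10) = 27.54
  Stage 2: F_2 = 10^(4.99/10) = 3.155, G_2 = 10^(16.3/10) = 42.66
  Stage 3: F_3 = 10^(2.59/10) = 1.816, G_3 = 10^(−2.59/10) = 0.5508
  Stage 4: F_4 = 10^(5.92/10) = 3.908, G_4 = 10^(−5.54/10) = 0.2793
Friis cascade:
  F = 1.422 + (3.155 − 1)/27.54 + (1.816 − 1)/1175 + (3.908 − 1)/647.1 = 1.506
NF = 10 log₁₀(1.506) = 1.78 dB

1.78 dB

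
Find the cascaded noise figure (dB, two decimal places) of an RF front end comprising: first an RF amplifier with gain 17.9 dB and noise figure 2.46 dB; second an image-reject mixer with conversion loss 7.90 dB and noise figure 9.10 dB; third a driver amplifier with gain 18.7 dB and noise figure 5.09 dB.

3.22 dB

Convert to linear (a loss of L dB is a gain of −L dB): F_i = 10^(NF_i/10), G_i = 10^(G_i,dB/10)
  Stage 1: F_1 = 10^(2.46/10) = 1.762, G_1 = 10^(17.9/10) = 61.66
  Stage 2: F_2 = 10^(9.10/10) = 8.128, G_2 = 10^(−7.90/10) = 0.1622
  Stage 3: F_3 = 10^(5.09/10) = 3.228, G_3 = 10^(18.7/10) = 74.13
Friis cascade:
  F = 1.762 + (8.128 − 1)/61.66 + (3.228 − 1)/10.00 = 2.100
NF = 10 log₁₀(2.100) = 3.22 dB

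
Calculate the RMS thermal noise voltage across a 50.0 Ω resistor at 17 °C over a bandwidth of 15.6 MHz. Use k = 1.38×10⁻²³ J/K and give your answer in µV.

3.53 µV

T = 17 °C + 273.15 = 290.15 K
V_n = √(4kTRB)
4kTRB = 4 × 1.38×10⁻²³ × 290.15 × 5.00×10¹ × 1.56×10⁷ = 1.25×10⁻¹¹ V²
V_n = √(1.25×10⁻¹¹) = 3.53×10⁻⁶ V = 3.53 µV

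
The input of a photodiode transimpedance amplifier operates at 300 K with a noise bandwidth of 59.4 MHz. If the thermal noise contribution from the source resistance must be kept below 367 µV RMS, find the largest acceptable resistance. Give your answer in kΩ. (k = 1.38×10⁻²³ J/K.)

Johnson–Nyquist: V_n = √(4kTRB) ⇒ R = V_n² / (4kTB)
4kTB = 4 × 1.38×10⁻²³ × 300 × 5.94×10⁷ = 9.84×10⁻¹³
R = (3.67×10⁻⁴)² / 9.84×10⁻¹³ = 1.37×10⁵ Ω = 137 kΩ

137 kΩ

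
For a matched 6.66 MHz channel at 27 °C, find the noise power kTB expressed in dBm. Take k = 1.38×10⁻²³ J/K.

T = 27 °C + 273.15 = 300.15 K
P_n = kTB = 1.38×10⁻²³ × 300.15 × 6.66×10⁶ = 2.76×10⁻¹⁴ W
In dBm: 10 log₁₀(2.76×10⁻¹⁴ / 10⁻³) = −105.6 dBm

−105.6 dBm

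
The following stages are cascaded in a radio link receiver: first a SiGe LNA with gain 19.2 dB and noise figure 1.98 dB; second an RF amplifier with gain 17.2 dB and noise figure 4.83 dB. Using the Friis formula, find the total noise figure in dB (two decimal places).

2.05 dB

Convert to linear (a loss of L dB is a gain of −L dB): F_i = 10^(NF_i/10), G_i = 10^(G_i,dB/10)
  Stage 1: F_1 = 10^(1.98/10) = 1.578, G_1 = 10^(19.2/10) = 83.18
  Stage 2: F_2 = 10^(4.83/10) = 3.041, G_2 = 10^(17.2/10) = 52.48
Friis cascade:
  F = 1.578 + (3.041 − 1)/83.18 = 1.602
NF = 10 log₁₀(1.602) = 2.05 dB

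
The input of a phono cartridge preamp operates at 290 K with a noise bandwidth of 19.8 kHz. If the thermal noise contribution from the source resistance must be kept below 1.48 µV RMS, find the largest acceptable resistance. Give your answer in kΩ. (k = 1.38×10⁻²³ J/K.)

Johnson–Nyquist: V_n = √(4kTRB) ⇒ R = V_n² / (4kTB)
4kTB = 4 × 1.38×10⁻²³ × 290 × 1.98×10⁴ = 3.17×10⁻¹⁶
R = (1.48×10⁻⁶)² / 3.17×10⁻¹⁶ = 6.91×10³ Ω = 6.91 kΩ

6.91 kΩ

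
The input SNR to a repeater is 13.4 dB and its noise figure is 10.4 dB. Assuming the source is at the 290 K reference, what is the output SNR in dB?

3.0 dB

By definition F = SNR_in/SNR_out, so in dB: SNR_out = SNR_in − NF
SNR_out = 13.4 − 10.4 = 3.0 dB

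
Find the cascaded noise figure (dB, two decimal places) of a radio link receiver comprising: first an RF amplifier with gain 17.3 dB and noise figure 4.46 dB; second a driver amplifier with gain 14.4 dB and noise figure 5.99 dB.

4.55 dB

Convert to linear (a loss of L dB is a gain of −L dB): F_i = 10^(NF_i/10), G_i = 10^(G_i,dB/10)
  Stage 1: F_1 = 10^(4.46/10) = 2.793, G_1 = 10^(17.3/10) = 53.70
  Stage 2: F_2 = 10^(5.99/10) = 3.972, G_2 = 10^(14.4/10) = 27.54
Friis cascade:
  F = 2.793 + (3.972 − 1)/53.70 = 2.848
NF = 10 log₁₀(2.848) = 4.55 dB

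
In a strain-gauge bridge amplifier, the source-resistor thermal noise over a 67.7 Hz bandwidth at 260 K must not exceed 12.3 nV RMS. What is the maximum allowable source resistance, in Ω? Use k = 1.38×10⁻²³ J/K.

156 Ω

Johnson–Nyquist: V_n = √(4kTRB) ⇒ R = V_n² / (4kTB)
4kTB = 4 × 1.38×10⁻²³ × 260 × 6.77×10¹ = 9.72×10⁻¹⁹
R = (1.23×10⁻⁸)² / 9.72×10⁻¹⁹ = 1.56×10² Ω = 156 Ω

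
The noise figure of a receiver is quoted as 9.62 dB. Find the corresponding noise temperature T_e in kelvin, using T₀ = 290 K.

2367 K

F = 10^(9.62/10) = 9.1622
T_e = (F − 1)·T₀ = (9.1622 − 1) × 290 = 2367 K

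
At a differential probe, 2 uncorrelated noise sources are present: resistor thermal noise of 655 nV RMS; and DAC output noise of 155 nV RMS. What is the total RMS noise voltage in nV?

673 nV

Uncorrelated sources add in power (mean-square): V_tot = √(ΣV_i²)
V_tot = √[(6.55×10⁻⁷)² + (1.55×10⁻⁷)²] = 6.73×10⁻⁷ V = 673 nV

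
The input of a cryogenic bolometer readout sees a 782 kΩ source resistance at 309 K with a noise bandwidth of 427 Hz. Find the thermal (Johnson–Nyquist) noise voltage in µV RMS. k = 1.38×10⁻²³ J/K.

V_n = √(4kTRB)
4kTRB = 4 × 1.38×10⁻²³ × 309 × 7.82×10⁵ × 4.27×10² = 5.70×10⁻¹² V²
V_n = √(5.70×10⁻¹²) = 2.39×10⁻⁶ V = 2.39 µV

2.39 µV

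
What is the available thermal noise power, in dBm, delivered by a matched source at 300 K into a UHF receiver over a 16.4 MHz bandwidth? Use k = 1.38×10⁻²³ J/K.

P_n = kTB = 1.38×10⁻²³ × 300 × 1.64×10⁷ = 6.79×10⁻¹⁴ W
In dBm: 10 log₁₀(6.79×10⁻¹⁴ / 10⁻³) = −101.7 dBm

−101.7 dBm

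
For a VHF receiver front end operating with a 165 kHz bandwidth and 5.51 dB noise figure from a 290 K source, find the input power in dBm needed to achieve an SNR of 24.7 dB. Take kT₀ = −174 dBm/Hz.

−91.6 dBm

Sensitivity = −174 + 10 log₁₀(B) + NF + SNR_min
= −174 + 52.17 + 5.51 + 24.7
= −91.62 dBm → −91.6 dBm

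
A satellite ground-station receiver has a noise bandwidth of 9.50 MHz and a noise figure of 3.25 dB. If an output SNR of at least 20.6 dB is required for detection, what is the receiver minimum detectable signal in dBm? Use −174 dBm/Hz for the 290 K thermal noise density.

−80.4 dBm

Sensitivity = −174 + 10 log₁₀(B) + NF + SNR_min
= −174 + 69.78 + 3.25 + 20.6
= −80.37 dBm → −80.4 dBm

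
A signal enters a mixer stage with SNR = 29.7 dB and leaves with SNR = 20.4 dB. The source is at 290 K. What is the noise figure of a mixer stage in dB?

9.3 dB

NF (dB) = SNR_in(dB) − SNR_out(dB) when the source is at T₀
NF = 29.7 − 20.4 = 9.3 dB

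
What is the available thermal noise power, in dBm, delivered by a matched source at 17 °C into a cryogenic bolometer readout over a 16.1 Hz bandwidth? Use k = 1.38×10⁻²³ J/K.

T = 17 °C + 273.15 = 290.15 K
P_n = kTB = 1.38×10⁻²³ × 290.15 × 1.61×10¹ = 6.45×10⁻²⁰ W
In dBm: 10 log₁₀(6.45×10⁻²⁰ / 10⁻³) = −161.9 dBm

−161.9 dBm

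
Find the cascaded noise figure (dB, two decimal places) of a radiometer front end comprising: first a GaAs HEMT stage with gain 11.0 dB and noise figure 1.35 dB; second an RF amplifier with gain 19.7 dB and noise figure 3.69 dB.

Convert to linear (a loss of L dB is a gain of −L dB): F_i = 10^(NF_i/10), G_i = 10^(G_i,dB/10)
  Stage 1: F_1 = 10^(1.35/10) = 1.365, G_1 = 10^(11.0/10) = 12.59
  Stage 2: F_2 = 10^(3.69/10) = 2.339, G_2 = 10^(19.7/10) = 93.33
Friis cascade:
  F = 1.365 + (2.339 − 1)/12.59 = 1.471
NF = 10 log₁₀(1.471) = 1.68 dB

1.68 dB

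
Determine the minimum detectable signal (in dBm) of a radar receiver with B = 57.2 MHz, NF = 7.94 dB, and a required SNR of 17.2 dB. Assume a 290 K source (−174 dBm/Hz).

−71.3 dBm

Sensitivity = −174 + 10 log₁₀(B) + NF + SNR_min
= −174 + 77.57 + 7.94 + 17.2
= −71.29 dBm → −71.3 dBm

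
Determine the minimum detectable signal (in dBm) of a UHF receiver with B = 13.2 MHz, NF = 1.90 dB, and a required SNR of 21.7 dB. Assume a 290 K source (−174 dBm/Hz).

−79.2 dBm

Sensitivity = −174 + 10 log₁₀(B) + NF + SNR_min
= −174 + 71.21 + 1.90 + 21.7
= −79.19 dBm → −79.2 dBm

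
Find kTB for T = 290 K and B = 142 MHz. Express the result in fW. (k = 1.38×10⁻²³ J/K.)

P_n = kTB = 1.38×10⁻²³ × 290 × 1.42×10⁸ = 5.68×10⁻¹³ W = 568 fW

568 fW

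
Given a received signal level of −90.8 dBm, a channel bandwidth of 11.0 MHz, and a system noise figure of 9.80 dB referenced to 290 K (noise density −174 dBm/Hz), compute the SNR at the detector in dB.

3.0 dB

Noise floor: N = −174 + 10 log₁₀(B) + NF
10 log₁₀(1.10×10⁷) = 70.41 dB
N = −174 + 70.41 + 9.80 = −93.79 dBm
SNR = P_sig − N = −90.8 − (−93.79) = 2.99 dB → 3.0 dB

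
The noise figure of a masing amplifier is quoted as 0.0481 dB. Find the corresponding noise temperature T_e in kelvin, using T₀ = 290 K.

3.23 K

F = 10^(0.0481/10) = 1.01114
T_e = (F − 1)·T₀ = (1.01114 − 1) × 290 = 3.23 K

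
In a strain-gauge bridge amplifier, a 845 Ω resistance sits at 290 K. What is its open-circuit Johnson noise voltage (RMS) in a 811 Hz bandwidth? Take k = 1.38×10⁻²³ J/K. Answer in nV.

V_n = √(4kTRB)
4kTRB = 4 × 1.38×10⁻²³ × 290 × 8.45×10² × 8.11×10² = 1.10×10⁻¹⁴ V²
V_n = √(1.10×10⁻¹⁴) = 1.05×10⁻⁷ V = 105 nV

105 nV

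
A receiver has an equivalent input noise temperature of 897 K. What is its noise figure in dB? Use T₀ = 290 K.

6.12 dB

F = 1 + T_e/T₀ = 1 + 897/290 = 4.0931
NF = 10 log₁₀(4.0931) = 6.12 dB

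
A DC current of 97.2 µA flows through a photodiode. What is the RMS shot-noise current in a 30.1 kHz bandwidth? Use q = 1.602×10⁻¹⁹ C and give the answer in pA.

968 pA

I_n = √(2qI·B)
2qI·B = 2 × 1.602×10⁻¹⁹ × 9.72×10⁻⁵ × 3.01×10⁴ = 9.37×10⁻¹⁹ A²
I_n = √(9.37×10⁻¹⁹) = 9.68×10⁻¹⁰ A = 968 pA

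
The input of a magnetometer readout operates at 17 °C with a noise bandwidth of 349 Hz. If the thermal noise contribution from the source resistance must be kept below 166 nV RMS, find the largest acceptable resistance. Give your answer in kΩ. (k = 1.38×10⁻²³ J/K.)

T = 17 °C + 273.15 = 290.15 K
Johnson–Nyquist: V_n = √(4kTRB) ⇒ R = V_n² / (4kTB)
4kTB = 4 × 1.38×10⁻²³ × 290.15 × 3.49×10² = 5.59×10⁻¹⁸
R = (1.66×10⁻⁷)² / 5.59×10⁻¹⁸ = 4.93×10³ Ω = 4.93 kΩ

4.93 kΩ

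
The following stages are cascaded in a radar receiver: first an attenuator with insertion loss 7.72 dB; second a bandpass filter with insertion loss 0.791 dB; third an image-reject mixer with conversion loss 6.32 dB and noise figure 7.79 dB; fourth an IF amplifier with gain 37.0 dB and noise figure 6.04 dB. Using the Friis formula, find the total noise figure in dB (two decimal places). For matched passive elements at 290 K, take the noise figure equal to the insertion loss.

Convert to linear (a loss of L dB is a gain of −L dB): F_i = 10^(NF_i/10), G_i = 10^(G_i,dB/10)
  Stage 1: F_1 = 10^(7.72/10) = 5.916, G_1 = 10^(−7.72/10) = 0.1690
  Stage 2: F_2 = 10^(0.791/10) = 1.200, G_2 = 10^(−0.791/10) = 0.8335
  Stage 3: F_3 = 10^(7.79/10) = 6.012, G_3 = 10^(−6.32/10) = 0.2333
  Stage 4: F_4 = 10^(6.04/10) = 4.018, G_4 = 10^(37.0/10) = 5012
Friis cascade:
  F = 5.916 + (1.200 − 1)/0.1690 + (6.012 − 1)/0.1409 + (4.018 − 1)/0.03288 = 134.5
NF = 10 log₁₀(134.5) = 21.29 dB

21.29 dB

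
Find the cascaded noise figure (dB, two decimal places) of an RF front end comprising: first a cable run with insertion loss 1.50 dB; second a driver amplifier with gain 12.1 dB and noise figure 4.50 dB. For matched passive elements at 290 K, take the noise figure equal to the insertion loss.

6.00 dB

Convert to linear (a loss of L dB is a gain of −L dB): F_i = 10^(NF_i/10), G_i = 10^(G_i,dB/10)
  Stage 1: F_1 = 10^(1.50/10) = 1.413, G_1 = 10^(−1.50/10) = 0.7079
  Stage 2: F_2 = 10^(4.50/10) = 2.818, G_2 = 10^(12.1/10) = 16.22
Friis cascade:
  F = 1.413 + (2.818 − 1)/0.7079 = 3.981
NF = 10 log₁₀(3.981) = 6.00 dB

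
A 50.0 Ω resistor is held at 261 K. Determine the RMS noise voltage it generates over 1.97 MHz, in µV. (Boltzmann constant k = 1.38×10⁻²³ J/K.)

V_n = √(4kTRB)
4kTRB = 4 × 1.38×10⁻²³ × 261 × 5.00×10¹ × 1.97×10⁶ = 1.42×10⁻¹² V²
V_n = √(1.42×10⁻¹²) = 1.19×10⁻⁶ V = 1.19 µV

1.19 µV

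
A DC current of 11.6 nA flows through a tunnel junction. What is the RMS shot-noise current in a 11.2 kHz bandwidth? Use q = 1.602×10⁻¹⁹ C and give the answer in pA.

6.45 pA

I_n = √(2qI·B)
2qI·B = 2 × 1.602×10⁻¹⁹ × 1.16×10⁻⁸ × 1.12×10⁴ = 4.16×10⁻²³ A²
I_n = √(4.16×10⁻²³) = 6.45×10⁻¹² A = 6.45 pA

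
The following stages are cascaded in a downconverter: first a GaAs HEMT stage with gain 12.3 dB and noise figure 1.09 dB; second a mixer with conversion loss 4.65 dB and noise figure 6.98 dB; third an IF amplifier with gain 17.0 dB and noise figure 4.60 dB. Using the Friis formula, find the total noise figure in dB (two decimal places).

2.66 dB

Convert to linear (a loss of L dB is a gain of −L dB): F_i = 10^(NF_i/10), G_i = 10^(G_i,dB/10)
  Stage 1: F_1 = 10^(1.09/10) = 1.285, G_1 = 10^(12.3/10) = 16.98
  Stage 2: F_2 = 10^(6.98/10) = 4.989, G_2 = 10^(−4.65/10) = 0.3428
  Stage 3: F_3 = 10^(4.60/10) = 2.884, G_3 = 10^(17.0/10) = 50.12
Friis cascade:
  F = 1.285 + (4.989 − 1)/16.98 + (2.884 − 1)/5.821 = 1.844
NF = 10 log₁₀(1.844) = 2.66 dB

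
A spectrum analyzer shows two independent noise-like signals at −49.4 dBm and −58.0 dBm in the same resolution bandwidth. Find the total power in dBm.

−48.8 dBm

Convert to linear, add, convert back:
P₁ = 1.15×10⁻⁸ W, P₂ = 1.58×10⁻⁹ W
P_tot = 1.31×10⁻⁸ W → 10 log₁₀(P_tot / 10⁻³) = −48.8 dBm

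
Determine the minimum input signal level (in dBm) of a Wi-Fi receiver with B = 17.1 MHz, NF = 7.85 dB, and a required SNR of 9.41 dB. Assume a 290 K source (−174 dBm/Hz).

Sensitivity = −174 + 10 log₁₀(B) + NF + SNR_min
= −174 + 72.33 + 7.85 + 9.41
= −84.41 dBm → −84.4 dBm

−84.4 dBm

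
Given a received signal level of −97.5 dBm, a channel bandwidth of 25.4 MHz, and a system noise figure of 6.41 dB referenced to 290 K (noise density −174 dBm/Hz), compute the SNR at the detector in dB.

Noise floor: N = −174 + 10 log₁₀(B) + NF
10 log₁₀(2.54×10⁷) = 74.05 dB
N = −174 + 74.05 + 6.41 = −93.54 dBm
SNR = P_sig − N = −97.5 − (−93.54) = −3.96 dB → −4.0 dB

−4.0 dB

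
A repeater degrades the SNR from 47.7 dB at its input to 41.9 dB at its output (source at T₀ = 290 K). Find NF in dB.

5.8 dB

NF (dB) = SNR_in(dB) − SNR_out(dB) when the source is at T₀
NF = 47.7 − 41.9 = 5.8 dB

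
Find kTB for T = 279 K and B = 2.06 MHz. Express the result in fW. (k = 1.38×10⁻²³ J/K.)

7.93 fW

P_n = kTB = 1.38×10⁻²³ × 279 × 2.06×10⁶ = 7.93×10⁻¹⁵ W = 7.93 fW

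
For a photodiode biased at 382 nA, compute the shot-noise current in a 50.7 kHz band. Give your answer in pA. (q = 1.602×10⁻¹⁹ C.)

I_n = √(2qI·B)
2qI·B = 2 × 1.602×10⁻¹⁹ × 3.82×10⁻⁷ × 5.07×10⁴ = 6.21×10⁻²¹ A²
I_n = √(6.21×10⁻²¹) = 7.88×10⁻¹¹ A = 78.8 pA

78.8 pA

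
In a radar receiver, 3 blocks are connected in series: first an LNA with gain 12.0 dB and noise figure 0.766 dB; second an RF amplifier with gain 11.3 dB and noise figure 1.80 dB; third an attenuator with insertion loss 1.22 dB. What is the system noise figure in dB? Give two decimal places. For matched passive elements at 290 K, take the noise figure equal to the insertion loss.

0.89 dB

Convert to linear (a loss of L dB is a gain of −L dB): F_i = 10^(NF_i/10), G_i = 10^(G_i,dB/10)
  Stage 1: F_1 = 10^(0.766/10) = 1.193, G_1 = 10^(12.0/10) = 15.85
  Stage 2: F_2 = 10^(1.80/10) = 1.514, G_2 = 10^(11.3/10) = 13.49
  Stage 3: F_3 = 10^(1.22/10) = 1.324, G_3 = 10^(−1.22/10) = 0.7551
Friis cascade:
  F = 1.193 + (1.514 − 1)/15.85 + (1.324 − 1)/213.8 = 1.227
NF = 10 log₁₀(1.227) = 0.89 dB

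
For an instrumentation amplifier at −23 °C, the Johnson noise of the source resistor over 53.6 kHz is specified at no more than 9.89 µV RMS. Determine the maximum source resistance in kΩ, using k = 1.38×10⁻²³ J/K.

132 kΩ

T = −23 °C + 273.15 = 250.15 K
Johnson–Nyquist: V_n = √(4kTRB) ⇒ R = V_n² / (4kTB)
4kTB = 4 × 1.38×10⁻²³ × 250.15 × 5.36×10⁴ = 7.40×10⁻¹⁶
R = (9.89×10⁻⁶)² / 7.40×10⁻¹⁶ = 1.32×10⁵ Ω = 132 kΩ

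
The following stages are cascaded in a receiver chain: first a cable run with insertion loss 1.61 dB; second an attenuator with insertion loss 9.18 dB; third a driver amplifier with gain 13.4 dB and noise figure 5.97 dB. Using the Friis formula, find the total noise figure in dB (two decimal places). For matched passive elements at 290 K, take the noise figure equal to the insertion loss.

Convert to linear (a loss of L dB is a gain of −L dB): F_i = 10^(NF_i/10), G_i = 10^(G_i,dB/10)
  Stage 1: F_1 = 10^(1.61/10) = 1.449, G_1 = 10^(−1.61/10) = 0.6902
  Stage 2: F_2 = 10^(9.18/10) = 8.279, G_2 = 10^(−9.18/10) = 0.1208
  Stage 3: F_3 = 10^(5.97/10) = 3.954, G_3 = 10^(13.4/10) = 21.88
Friis cascade:
  F = 1.449 + (8.279 − 1)/0.6902 + (3.954 − 1)/0.08337 = 47.42
NF = 10 log₁₀(47.42) = 16.76 dB

16.76 dB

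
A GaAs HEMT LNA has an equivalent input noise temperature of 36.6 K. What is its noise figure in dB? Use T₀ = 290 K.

F = 1 + T_e/T₀ = 1 + 36.6/290 = 1.12621
NF = 10 log₁₀(1.12621) = 0.516 dB

0.516 dB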